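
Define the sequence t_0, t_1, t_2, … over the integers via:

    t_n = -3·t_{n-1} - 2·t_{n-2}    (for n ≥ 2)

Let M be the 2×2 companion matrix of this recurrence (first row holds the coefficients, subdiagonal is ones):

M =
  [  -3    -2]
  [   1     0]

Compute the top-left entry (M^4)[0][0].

(M^4)[0][0] is the top entry after applying M 4 times to the unit state (1, 0). Equivalently it is h_{5} for the auxiliary sequence (h_n) obeying the same recurrence with h_1 = 1 and h_i = 0 for 0 ≤ i < 1:
h_2 = -3·1 + -2·0 = -3
h_3 = -3·-3 + -2·1 = 7
h_4 = -3·7 + -2·-3 = -15
h_5 = -3·-15 + -2·7 = 31

31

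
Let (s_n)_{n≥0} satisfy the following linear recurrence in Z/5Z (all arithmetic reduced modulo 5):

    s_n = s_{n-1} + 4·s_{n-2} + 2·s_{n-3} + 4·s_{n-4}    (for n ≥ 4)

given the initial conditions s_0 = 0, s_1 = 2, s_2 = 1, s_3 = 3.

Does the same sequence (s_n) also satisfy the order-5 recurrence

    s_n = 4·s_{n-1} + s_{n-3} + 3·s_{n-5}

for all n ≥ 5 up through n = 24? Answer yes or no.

Terms s_0..s_24: 0, 2, 1, 3, 1, 3, 2, 3, 1, 4, 2, 2, 2, 0, 0, 2, 0, 3, 2, 2, 1, 0, 1, 1, 4
n=5: candidate gives 0, actual s_5 = 3 ✗

no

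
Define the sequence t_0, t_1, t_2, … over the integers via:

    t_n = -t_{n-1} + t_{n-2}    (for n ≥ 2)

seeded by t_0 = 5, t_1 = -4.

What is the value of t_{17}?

-11323

t_2 = -1·-4 + 1·5 = 9
t_3 = -1·9 + 1·-4 = -13
t_4 = -1·-13 + 1·9 = 22
t_5 = -1·22 + 1·-13 = -35
t_6 = -1·-35 + 1·22 = 57
t_7 = -1·57 + 1·-35 = -92
t_8 = -1·-92 + 1·57 = 149
t_9 = -1·149 + 1·-92 = -241
t_10 = -1·-241 + 1·149 = 390
t_11 = -1·390 + 1·-241 = -631
t_12 = -1·-631 + 1·390 = 1021
t_13 = -1·1021 + 1·-631 = -1652
t_14 = -1·-1652 + 1·1021 = 2673
t_15 = -1·2673 + 1·-1652 = -4325
t_16 = -1·-4325 + 1·2673 = 6998
t_17 = -1·6998 + 1·-4325 = -11323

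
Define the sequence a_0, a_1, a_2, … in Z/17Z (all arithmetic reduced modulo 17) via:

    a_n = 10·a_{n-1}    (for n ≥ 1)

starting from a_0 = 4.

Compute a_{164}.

16

a_1 = 10·4 = 6
a_2 = 10·6 = 9
a_3 = 10·9 = 5
a_4 = 10·5 = 16
a_5 = 10·16 = 7
a_6 = 10·7 = 2
a_7 = 10·2 = 3
a_8 = 10·3 = 13
a_9 = 10·13 = 11
a_10 = 10·11 = 8
a_11 = 10·8 = 12
a_12 = 10·12 = 1
a_13 = 10·1 = 10
a_14 = 10·10 = 15
a_15 = 10·15 = 14
a_16 = 10·14 = 4
(a_16) = (4) = (a_0), so the sequence has period 16.
164 ≡ 4 (mod 16), hence a_164 = a_4 = 16.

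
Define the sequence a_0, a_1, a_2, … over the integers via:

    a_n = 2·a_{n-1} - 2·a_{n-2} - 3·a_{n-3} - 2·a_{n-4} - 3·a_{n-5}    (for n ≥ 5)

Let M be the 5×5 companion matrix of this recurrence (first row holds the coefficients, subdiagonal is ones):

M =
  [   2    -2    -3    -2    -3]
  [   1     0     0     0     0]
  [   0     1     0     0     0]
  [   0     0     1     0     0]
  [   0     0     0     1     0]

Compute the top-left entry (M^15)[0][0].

-3766

(M^15)[0][0] is the top entry after applying M 15 times to the unit state (1, 0, 0, 0, 0). Equivalently it is h_{19} for the auxiliary sequence (h_n) obeying the same recurrence with h_4 = 1 and h_i = 0 for 0 ≤ i < 4:
h_5 = 2·1 + -2·0 + -3·0 + -2·0 + -3·0 = 2
h_6 = 2·2 + -2·1 + -3·0 + -2·0 + -3·0 = 2
h_7 = 2·2 + -2·2 + -3·1 + -2·0 + -3·0 = -3
h_8 = 2·-3 + -2·2 + -3·2 + -2·1 + -3·0 = -18
h_9 = 2·-18 + -2·-3 + -3·2 + -2·2 + -3·1 = -43
h_10 = 2·-43 + -2·-18 + -3·-3 + -2·2 + -3·2 = -51
h_11 = 2·-51 + -2·-43 + -3·-18 + -2·-3 + -3·2 = 38
h_12 = 2·38 + -2·-51 + -3·-43 + -2·-18 + -3·-3 = 352
h_13 = 2·352 + -2·38 + -3·-51 + -2·-43 + -3·-18 = 921
h_14 = 2·921 + -2·352 + -3·38 + -2·-51 + -3·-43 = 1255
h_15 = 2·1255 + -2·921 + -3·352 + -2·38 + -3·-51 = -311
h_16 = 2·-311 + -2·1255 + -3·921 + -2·352 + -3·38 = -6713
h_17 = 2·-6713 + -2·-311 + -3·1255 + -2·921 + -3·352 = -19467
h_18 = 2·-19467 + -2·-6713 + -3·-311 + -2·1255 + -3·921 = -29848
h_19 = 2·-29848 + -2·-19467 + -3·-6713 + -2·-311 + -3·1255 = -3766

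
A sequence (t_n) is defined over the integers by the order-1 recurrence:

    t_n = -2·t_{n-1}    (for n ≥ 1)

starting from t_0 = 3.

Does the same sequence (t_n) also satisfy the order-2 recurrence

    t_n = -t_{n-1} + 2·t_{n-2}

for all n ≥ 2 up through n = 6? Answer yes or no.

yes

Terms t_0..t_6: 3, -6, 12, -24, 48, -96, 192
n=2: candidate gives 12, actual t_2 = 12 ✓
n=3: candidate gives -24, actual t_3 = -24 ✓
n=4: candidate gives 48, actual t_4 = 48 ✓
n=5: candidate gives -96, actual t_5 = -96 ✓
n=6: candidate gives 192, actual t_6 = 192 ✓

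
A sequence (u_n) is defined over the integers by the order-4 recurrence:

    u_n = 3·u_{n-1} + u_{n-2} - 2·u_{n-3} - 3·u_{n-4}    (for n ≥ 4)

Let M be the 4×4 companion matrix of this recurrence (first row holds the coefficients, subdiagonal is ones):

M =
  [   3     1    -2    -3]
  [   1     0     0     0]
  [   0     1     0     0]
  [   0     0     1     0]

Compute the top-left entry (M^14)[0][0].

(M^14)[0][0] is the top entry after applying M 14 times to the unit state (1, 0, 0, 0). Equivalently it is h_{17} for the auxiliary sequence (h_n) obeying the same recurrence with h_3 = 1 and h_i = 0 for 0 ≤ i < 3:
h_4 = 3·1 + 1·0 + -2·0 + -3·0 = 3
h_5 = 3·3 + 1·1 + -2·0 + -3·0 = 10
h_6 = 3·10 + 1·3 + -2·1 + -3·0 = 31
h_7 = 3·31 + 1·10 + -2·3 + -3·1 = 94
h_8 = 3·94 + 1·31 + -2·10 + -3·3 = 284
h_9 = 3·284 + 1·94 + -2·31 + -3·10 = 854
h_10 = 3·854 + 1·284 + -2·94 + -3·31 = 2565
h_11 = 3·2565 + 1·854 + -2·284 + -3·94 = 7699
h_12 = 3·7699 + 1·2565 + -2·854 + -3·284 = 23102
h_13 = 3·23102 + 1·7699 + -2·2565 + -3·854 = 69313
h_14 = 3·69313 + 1·23102 + -2·7699 + -3·2565 = 207948
h_15 = 3·207948 + 1·69313 + -2·23102 + -3·7699 = 623856
h_16 = 3·623856 + 1·207948 + -2·69313 + -3·23102 = 1871584
h_17 = 3·1871584 + 1·623856 + -2·207948 + -3·69313 = 5614773

5614773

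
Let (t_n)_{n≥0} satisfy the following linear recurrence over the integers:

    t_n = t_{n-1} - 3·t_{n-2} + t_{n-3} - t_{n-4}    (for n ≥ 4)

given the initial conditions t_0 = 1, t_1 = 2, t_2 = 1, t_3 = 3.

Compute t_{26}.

t_4 = 1·3 + -3·1 + 1·2 + -1·1 = 1
t_5 = 1·1 + -3·3 + 1·1 + -1·2 = -9
t_6 = 1·-9 + -3·1 + 1·3 + -1·1 = -10
t_7 = 1·-10 + -3·-9 + 1·1 + -1·3 = 15
t_8 = 1·15 + -3·-10 + 1·-9 + -1·1 = 35
t_9 = 1·35 + -3·15 + 1·-10 + -1·-9 = -11
t_10 = 1·-11 + -3·35 + 1·15 + -1·-10 = -91
t_11 = 1·-91 + -3·-11 + 1·35 + -1·15 = -38
t_12 = 1·-38 + -3·-91 + 1·-11 + -1·35 = 189
t_13 = 1·189 + -3·-38 + 1·-91 + -1·-11 = 223
t_14 = 1·223 + -3·189 + 1·-38 + -1·-91 = -291
t_15 = 1·-291 + -3·223 + 1·189 + -1·-38 = -733
t_16 = 1·-733 + -3·-291 + 1·223 + -1·189 = 174
t_17 = 1·174 + -3·-733 + 1·-291 + -1·223 = 1859
t_18 = 1·1859 + -3·174 + 1·-733 + -1·-291 = 895
t_19 = 1·895 + -3·1859 + 1·174 + -1·-733 = -3775
t_20 = 1·-3775 + -3·895 + 1·1859 + -1·174 = -4775
t_21 = 1·-4775 + -3·-3775 + 1·895 + -1·1859 = 5586
t_22 = 1·5586 + -3·-4775 + 1·-3775 + -1·895 = 15241
t_23 = 1·15241 + -3·5586 + 1·-4775 + -1·-3775 = -2517
t_24 = 1·-2517 + -3·15241 + 1·5586 + -1·-4775 = -37879
t_25 = 1·-37879 + -3·-2517 + 1·15241 + -1·5586 = -20673
t_26 = 1·-20673 + -3·-37879 + 1·-2517 + -1·15241 = 75206

75206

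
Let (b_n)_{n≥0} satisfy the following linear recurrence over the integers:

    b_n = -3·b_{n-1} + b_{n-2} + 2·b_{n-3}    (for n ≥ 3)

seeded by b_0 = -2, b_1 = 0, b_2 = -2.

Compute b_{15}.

b_3 = -3·-2 + 1·0 + 2·-2 = 2
b_4 = -3·2 + 1·-2 + 2·0 = -8
b_5 = -3·-8 + 1·2 + 2·-2 = 22
b_6 = -3·22 + 1·-8 + 2·2 = -70
b_7 = -3·-70 + 1·22 + 2·-8 = 216
b_8 = -3·216 + 1·-70 + 2·22 = -674
b_9 = -3·-674 + 1·216 + 2·-70 = 2098
b_10 = -3·2098 + 1·-674 + 2·216 = -6536
b_11 = -3·-6536 + 1·2098 + 2·-674 = 20358
b_12 = -3·20358 + 1·-6536 + 2·2098 = -63414
b_13 = -3·-63414 + 1·20358 + 2·-6536 = 197528
b_14 = -3·197528 + 1·-63414 + 2·20358 = -615282
b_15 = -3·-615282 + 1·197528 + 2·-63414 = 1916546

1916546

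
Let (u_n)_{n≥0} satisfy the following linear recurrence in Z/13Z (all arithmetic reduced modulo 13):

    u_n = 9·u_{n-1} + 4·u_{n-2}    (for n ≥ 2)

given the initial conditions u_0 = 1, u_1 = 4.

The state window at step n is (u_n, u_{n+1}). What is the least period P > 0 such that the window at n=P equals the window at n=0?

n=0: window = (1, 4)
n=1: window = (4, 1)
n=2: window = (1, 12)
n=3: window = (12, 8)
n=4: window = (8, 3)
n=5: window = (3, 7)
n=6: window = (7, 10)
n=7: window = (10, 1)
n=8: window = (1, 10)
n=9: window = (10, 3)
n=10: window = (3, 2)
n=11: window = (2, 4)
n=12: window = (4, 5)
n=13: window = (5, 9)
n=14: window = (9, 10)
n=15: window = (10, 9)
n=16: window = (9, 4)
n=17: window = (4, 7)
n=18: window = (7, 1)
n=19: window = (1, 11)
n=20: window = (11, 12)
n=21: window = (12, 9)
n=22: window = (9, 12)
n=23: window = (12, 1)
n=24: window = (1, 5)
n=25: window = (5, 10)
n=26: window = (10, 6)
n=27: window = (6, 3)
n=28: window = (3, 12)
n=29: window = (12, 3)
n=30: window = (3, 10)
n=31: window = (10, 11)
n=32: window = (11, 9)
n=33: window = (9, 8)
n=34: window = (8, 4)
n=35: window = (4, 3)
n=36: window = (3, 4)
n=37: window = (4, 9)
n=38: window = (9, 6)
n=39: window = (6, 12)
n=40: window = (12, 2)
n=41: window = (2, 1)
n=42: window = (1, 4)
window at n=42 equals window at n=0 → period = 42

42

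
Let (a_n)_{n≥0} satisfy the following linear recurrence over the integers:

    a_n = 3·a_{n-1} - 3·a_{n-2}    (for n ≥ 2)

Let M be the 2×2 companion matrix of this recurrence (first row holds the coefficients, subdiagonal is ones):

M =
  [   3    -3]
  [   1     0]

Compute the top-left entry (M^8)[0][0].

-162

(M^8)[0][0] is the top entry after applying M 8 times to the unit state (1, 0). Equivalently it is h_{9} for the auxiliary sequence (h_n) obeying the same recurrence with h_1 = 1 and h_i = 0 for 0 ≤ i < 1:
h_2 = 3·1 + -3·0 = 3
h_3 = 3·3 + -3·1 = 6
h_4 = 3·6 + -3·3 = 9
h_5 = 3·9 + -3·6 = 9
h_6 = 3·9 + -3·9 = 0
h_7 = 3·0 + -3·9 = -27
h_8 = 3·-27 + -3·0 = -81
h_9 = 3·-81 + -3·-27 = -162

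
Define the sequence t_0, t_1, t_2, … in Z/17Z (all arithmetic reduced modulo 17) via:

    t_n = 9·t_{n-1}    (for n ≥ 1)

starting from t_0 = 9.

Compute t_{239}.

t_1 = 9·9 = 13
t_2 = 9·13 = 15
t_3 = 9·15 = 16
t_4 = 9·16 = 8
t_5 = 9·8 = 4
t_6 = 9·4 = 2
t_7 = 9·2 = 1
t_8 = 9·1 = 9
(t_8) = (9) = (t_0), so the sequence has period 8.
239 ≡ 7 (mod 8), hence t_239 = t_7 = 1.

1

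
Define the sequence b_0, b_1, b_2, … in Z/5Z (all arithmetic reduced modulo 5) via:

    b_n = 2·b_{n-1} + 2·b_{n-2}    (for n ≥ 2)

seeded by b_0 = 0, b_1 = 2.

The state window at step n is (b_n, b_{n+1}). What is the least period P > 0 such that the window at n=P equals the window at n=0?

24

n=0: window = (0, 2)
n=1: window = (2, 4)
n=2: window = (4, 2)
n=3: window = (2, 2)
n=4: window = (2, 3)
n=5: window = (3, 0)
n=6: window = (0, 1)
n=7: window = (1, 2)
n=8: window = (2, 1)
n=9: window = (1, 1)
n=10: window = (1, 4)
n=11: window = (4, 0)
n=12: window = (0, 3)
n=13: window = (3, 1)
n=14: window = (1, 3)
n=15: window = (3, 3)
n=16: window = (3, 2)
n=17: window = (2, 0)
n=18: window = (0, 4)
n=19: window = (4, 3)
n=20: window = (3, 4)
n=21: window = (4, 4)
n=22: window = (4, 1)
n=23: window = (1, 0)
n=24: window = (0, 2)
window at n=24 equals window at n=0 → period = 24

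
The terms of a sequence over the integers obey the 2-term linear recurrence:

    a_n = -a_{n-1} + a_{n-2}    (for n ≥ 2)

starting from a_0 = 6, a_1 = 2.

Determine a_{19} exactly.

a_2 = -1·2 + 1·6 = 4
a_3 = -1·4 + 1·2 = -2
a_4 = -1·-2 + 1·4 = 6
a_5 = -1·6 + 1·-2 = -8
a_6 = -1·-8 + 1·6 = 14
a_7 = -1·14 + 1·-8 = -22
a_8 = -1·-22 + 1·14 = 36
a_9 = -1·36 + 1·-22 = -58
a_10 = -1·-58 + 1·36 = 94
a_11 = -1·94 + 1·-58 = -152
a_12 = -1·-152 + 1·94 = 246
a_13 = -1·246 + 1·-152 = -398
a_14 = -1·-398 + 1·246 = 644
a_15 = -1·644 + 1·-398 = -1042
a_16 = -1·-1042 + 1·644 = 1686
a_17 = -1·1686 + 1·-1042 = -2728
a_18 = -1·-2728 + 1·1686 = 4414
a_19 = -1·4414 + 1·-2728 = -7142

-7142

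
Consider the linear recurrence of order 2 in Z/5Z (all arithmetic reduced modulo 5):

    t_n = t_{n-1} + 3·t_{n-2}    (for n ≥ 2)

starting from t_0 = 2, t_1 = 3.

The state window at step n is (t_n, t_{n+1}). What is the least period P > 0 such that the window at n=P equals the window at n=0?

24

n=0: window = (2, 3)
n=1: window = (3, 4)
n=2: window = (4, 3)
n=3: window = (3, 0)
n=4: window = (0, 4)
n=5: window = (4, 4)
n=6: window = (4, 1)
n=7: window = (1, 3)
n=8: window = (3, 1)
n=9: window = (1, 0)
n=10: window = (0, 3)
n=11: window = (3, 3)
n=12: window = (3, 2)
n=13: window = (2, 1)
n=14: window = (1, 2)
n=15: window = (2, 0)
n=16: window = (0, 1)
n=17: window = (1, 1)
n=18: window = (1, 4)
n=19: window = (4, 2)
n=20: window = (2, 4)
n=21: window = (4, 0)
n=22: window = (0, 2)
n=23: window = (2, 2)
n=24: window = (2, 3)
window at n=24 equals window at n=0 → period = 24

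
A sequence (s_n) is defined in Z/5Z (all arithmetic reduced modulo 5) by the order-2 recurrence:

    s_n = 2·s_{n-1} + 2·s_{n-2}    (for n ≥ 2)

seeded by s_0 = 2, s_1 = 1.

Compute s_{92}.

2

s_2 = 2·1 + 2·2 = 1
s_3 = 2·1 + 2·1 = 4
s_4 = 2·4 + 2·1 = 0
s_5 = 2·0 + 2·4 = 3
s_6 = 2·3 + 2·0 = 1
s_7 = 2·1 + 2·3 = 3
s_8 = 2·3 + 2·1 = 3
s_9 = 2·3 + 2·3 = 2
s_10 = 2·2 + 2·3 = 0
s_11 = 2·0 + 2·2 = 4
s_12 = 2·4 + 2·0 = 3
s_13 = 2·3 + 2·4 = 4
s_14 = 2·4 + 2·3 = 4
s_15 = 2·4 + 2·4 = 1
s_16 = 2·1 + 2·4 = 0
s_17 = 2·0 + 2·1 = 2
s_18 = 2·2 + 2·0 = 4
s_19 = 2·4 + 2·2 = 2
s_20 = 2·2 + 2·4 = 2
s_21 = 2·2 + 2·2 = 3
s_22 = 2·3 + 2·2 = 0
s_23 = 2·0 + 2·3 = 1
s_24 = 2·1 + 2·0 = 2
s_25 = 2·2 + 2·1 = 1
(s_24, s_25) = (2, 1) = (s_0, s_1), so the sequence has period 24.
92 ≡ 20 (mod 24), hence s_92 = s_20 = 2.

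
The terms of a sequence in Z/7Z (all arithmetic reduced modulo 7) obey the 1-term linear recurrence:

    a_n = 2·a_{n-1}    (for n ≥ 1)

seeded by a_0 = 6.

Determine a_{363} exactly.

a_1 = 2·6 = 5
a_2 = 2·5 = 3
a_3 = 2·3 = 6
(a_3) = (6) = (a_0), so the sequence has period 3.
363 ≡ 0 (mod 3), hence a_363 = a_0 = 6.

6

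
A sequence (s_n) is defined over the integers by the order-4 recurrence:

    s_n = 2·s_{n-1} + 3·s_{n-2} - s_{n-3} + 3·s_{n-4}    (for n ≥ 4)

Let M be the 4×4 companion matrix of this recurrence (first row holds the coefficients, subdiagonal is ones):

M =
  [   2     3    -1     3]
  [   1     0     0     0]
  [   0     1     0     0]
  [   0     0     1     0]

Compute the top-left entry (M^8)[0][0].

4792

(M^8)[0][0] is the top entry after applying M 8 times to the unit state (1, 0, 0, 0). Equivalently it is h_{11} for the auxiliary sequence (h_n) obeying the same recurrence with h_3 = 1 and h_i = 0 for 0 ≤ i < 3:
h_4 = 2·1 + 3·0 + -1·0 + 3·0 = 2
h_5 = 2·2 + 3·1 + -1·0 + 3·0 = 7
h_6 = 2·7 + 3·2 + -1·1 + 3·0 = 19
h_7 = 2·19 + 3·7 + -1·2 + 3·1 = 60
h_8 = 2·60 + 3·19 + -1·7 + 3·2 = 176
h_9 = 2·176 + 3·60 + -1·19 + 3·7 = 534
h_10 = 2·534 + 3·176 + -1·60 + 3·19 = 1593
h_11 = 2·1593 + 3·534 + -1·176 + 3·60 = 4792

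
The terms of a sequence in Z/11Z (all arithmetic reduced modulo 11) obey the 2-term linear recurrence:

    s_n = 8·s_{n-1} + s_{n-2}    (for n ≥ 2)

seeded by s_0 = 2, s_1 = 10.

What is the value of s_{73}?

10

s_2 = 8·10 + 1·2 = 5
s_3 = 8·5 + 1·10 = 6
s_4 = 8·6 + 1·5 = 9
s_5 = 8·9 + 1·6 = 1
s_6 = 8·1 + 1·9 = 6
s_7 = 8·6 + 1·1 = 5
s_8 = 8·5 + 1·6 = 2
s_9 = 8·2 + 1·5 = 10
(s_8, s_9) = (2, 10) = (s_0, s_1), so the sequence has period 8.
73 ≡ 1 (mod 8), hence s_73 = s_1 = 10.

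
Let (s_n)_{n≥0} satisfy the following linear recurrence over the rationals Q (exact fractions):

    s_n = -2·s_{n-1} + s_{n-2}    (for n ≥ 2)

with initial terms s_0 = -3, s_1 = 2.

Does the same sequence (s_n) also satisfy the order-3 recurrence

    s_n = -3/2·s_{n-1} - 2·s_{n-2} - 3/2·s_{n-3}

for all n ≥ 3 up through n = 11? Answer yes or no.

Terms s_0..s_11: -3, 2, -7, 16, -39, 94, -227, 548, -1323, 3194, -7711, 18616
n=3: candidate gives 11, actual s_3 = 16 ✗

no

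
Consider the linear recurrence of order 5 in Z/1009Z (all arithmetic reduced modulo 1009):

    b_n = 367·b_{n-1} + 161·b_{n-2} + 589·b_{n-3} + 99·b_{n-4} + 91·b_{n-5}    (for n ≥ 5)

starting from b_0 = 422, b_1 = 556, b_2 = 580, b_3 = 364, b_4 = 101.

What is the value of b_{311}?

77

b_5 = 367·101 + 161·364 + 589·580 + 99·556 + 91·422 = 3
b_6 = 367·3 + 161·101 + 589·364 + 99·580 + 91·556 = 750
b_7 = 367·750 + 161·3 + 589·101 + 99·364 + 91·580 = 258
b_8 = 367·258 + 161·750 + 589·3 + 99·101 + 91·364 = 4
b_9 = 367·4 + 161·258 + 589·750 + 99·3 + 91·101 = 843
b_10 = 367·843 + 161·4 + 589·258 + 99·750 + 91·3 = 731
Continuing the recurrence:
  b_11 = 693;  b_12 = 467;  b_13 = 232;  b_14 = 191;  b_15 = 23;  b_16 = 598
  b_17 = 560;  b_18 = 198;  b_19 = 945;  b_20 = 970;  b_21 = 63;  b_22 = 267
  b_23 = 988;  b_24 = 144;  b_25 = 555;  b_26 = 470;  b_27 = 594;  b_28 = 265
  b_29 = 980;  b_30 = 657;  b_31 = 710;  b_32 = 730;  b_33 = 390;  b_34 = 648
  b_35 = 985;  b_36 = 997;  b_37 = 178;  b_38 = 577;  b_39 = 358;  b_40 = 855
  b_41 = 317;  b_42 = 380;  b_43 = 66;  b_44 = 873;  b_45 = 103;  b_46 = 166
  b_47 = 173;  b_48 = 148;  b_49 = 180;  b_50 = 657;  b_51 = 30;  b_52 = 952
  b_53 = 590;  b_54 = 719;  b_55 = 591;  b_56 = 214;  b_57 = 607;  b_58 = 686
  b_59 = 127;  b_60 = 289;  b_61 = 695;  b_62 = 93;  b_63 = 763;  b_64 = 884
  b_65 = 833;  b_66 = 245;  b_67 = 315;  b_68 = 481;  b_69 = 697;  b_70 = 316
  b_71 = 947;  b_72 = 349;  b_73 = 282;  b_74 = 941;  b_75 = 411;  b_76 = 917
  b_77 = 573;  b_78 = 420;  b_79 = 690;  b_80 = 520;  b_81 = 337;  b_82 = 223
  b_83 = 12;  b_84 = 929;  b_85 = 964;  b_86 = 147;  b_87 = 885;  b_88 = 321
  b_89 = 152;  b_90 = 491;  b_91 = 320;  b_92 = 787;  b_93 = 804;  b_94 = 702
  b_95 = 720;  b_96 = 310;  b_97 = 298;  b_98 = 547;  b_99 = 430;  b_100 = 1001
  b_101 = 211;  b_102 = 27;  b_103 = 345;  b_104 = 969;  b_105 = 245;  b_106 = 809
  b_107 = 286;  b_108 = 324;  b_109 = 166;  b_110 = 506;  b_111 = 697;  b_112 = 749
  b_113 = 536;  b_114 = 969;  b_115 = 228;  b_116 = 793;  b_117 = 613;  b_118 = 9
  b_119 = 767;  b_120 = 626;  b_121 = 1006;  b_122 = 704;  b_123 = 78;  b_124 = 553
  b_125 = 714;  b_126 = 278;  b_127 = 2;  b_128 = 176;  b_129 = 551;  b_130 = 338
  b_131 = 875;  b_132 = 289;  b_133 = 986;  b_134 = 387;  b_135 = 132;  b_136 = 613
  b_137 = 751;  b_138 = 931;  b_139 = 154;  b_140 = 12;  b_141 = 380;  b_142 = 107
  b_143 = 639;  b_144 = 388;  b_145 = 923;  b_146 = 418;  b_147 = 157;  b_148 = 303
  b_149 = 829;  b_150 = 789;  b_151 = 239;  b_152 = 647;  b_153 = 715;  b_154 = 1007
  b_155 = 659;  b_156 = 799;  b_157 = 109;  b_158 = 116;  b_159 = 481;  b_160 = 928
  b_161 = 765;  b_162 = 323;  b_163 = 931;  b_164 = 169;  b_165 = 331;  b_166 = 518
  b_167 = 360;  b_168 = 366;  b_169 = 672;  b_170 = 656;  b_171 = 527;  b_172 = 14
  b_173 = 64;  b_174 = 119;  b_175 = 544;  b_176 = 119;  b_177 = 95;  b_178 = 553
  b_179 = 881;  b_180 = 884;  b_181 = 984;  b_182 = 69;  b_183 = 459;  b_184 = 563
  b_185 = 575;  b_186 = 436;  b_187 = 244;  b_188 = 615;  b_189 = 335;  b_190 = 52
  b_191 = 640;  b_192 = 994;  b_193 = 358;  b_194 = 740;  b_195 = 10;  b_196 = 953
  b_197 = 981;  b_198 = 617;  b_199 = 991;  b_200 = 975;  b_201 = 136;  b_202 = 552
  b_203 = 515;  b_204 = 836;  b_205 = 763;  b_206 = 983;  b_207 = 622;  b_208 = 969
  b_209 = 790;  b_210 = 317;  b_211 = 697;  b_212 = 435;  b_213 = 393;  b_214 = 583
  b_215 = 674;  b_216 = 133;  b_217 = 38;  b_218 = 136;  b_219 = 887;  b_220 = 348
  b_221 = 225;  b_222 = 929;  b_223 = 245;  b_224 = 840;  b_225 = 389;  b_226 = 993
  b_227 = 425;  b_228 = 628;  b_229 = 828;  b_230 = 986;  b_231 = 608;  b_232 = 772
  b_233 = 267;  b_234 = 641;  b_235 = 994;  b_236 = 268;  b_237 = 90;  b_238 = 722
  b_239 = 761;  b_240 = 485;  b_241 = 304;  b_242 = 151;  b_243 = 333;  b_244 = 902
  b_245 = 939;  b_246 = 87;  b_247 = 308;  b_248 = 587;  b_249 = 929;  b_250 = 588
  b_251 = 839;  b_252 = 669;  b_253 = 546;  b_254 = 589;  b_255 = 236;  b_256 = 864
  b_257 = 657;  b_258 = 635;  b_259 = 437;  b_260 = 858;  b_261 = 879;  b_262 = 279
  b_263 = 744;  b_264 = 848;  b_265 = 653;  b_266 = 788;  b_267 = 999;  b_268 = 594
  b_269 = 0;  b_270 = 154;  b_271 = 854;  b_272 = 580;  b_273 = 704;  b_274 = 242
  b_275 = 614;  b_276 = 836;  b_277 = 704;  b_278 = 117;  b_279 = 979;  b_280 = 117
  b_281 = 544;  b_282 = 1005;  b_283 = 257;  b_284 = 173;  b_285 = 530;  b_286 = 73
  b_287 = 973;  b_288 = 93;  b_289 = 303;  b_290 = 1005;  b_291 = 235;  b_292 = 596
  b_293 = 61;  b_294 = 406;  b_295 = 16;  b_296 = 891;  b_297 = 375;  b_298 = 248
  b_299 = 348;  b_300 = 927;  b_301 = 629;  b_302 = 1006;  b_303 = 927;  b_304 = 214
  b_305 = 325;  b_306 = 933;  b_307 = 828;  b_308 = 361;  b_309 = 250
b_310 = 367·250 + 161·361 + 589·828 + 99·933 + 91·325 = 737
b_311 = 367·737 + 161·250 + 589·361 + 99·828 + 91·933 = 77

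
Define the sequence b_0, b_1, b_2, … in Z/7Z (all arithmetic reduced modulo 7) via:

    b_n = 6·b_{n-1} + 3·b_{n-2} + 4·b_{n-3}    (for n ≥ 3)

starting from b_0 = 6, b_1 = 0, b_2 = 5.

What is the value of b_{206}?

b_3 = 6·5 + 3·0 + 4·6 = 5
b_4 = 6·5 + 3·5 + 4·0 = 3
b_5 = 6·3 + 3·5 + 4·5 = 4
b_6 = 6·4 + 3·3 + 4·5 = 4
b_7 = 6·4 + 3·4 + 4·3 = 6
b_8 = 6·6 + 3·4 + 4·4 = 1
Continuing the recurrence:
  b_9 = 5;  b_10 = 1;  b_11 = 4;  b_12 = 5;  b_13 = 4;  b_14 = 6
  b_15 = 5;  b_16 = 1;  b_17 = 3;  b_18 = 6;  b_19 = 0;  b_20 = 2
  b_21 = 1;  b_22 = 5;  b_23 = 6;  b_24 = 6;  b_25 = 4;  b_26 = 3
  b_27 = 5;  b_28 = 6;  b_29 = 0;  b_30 = 3;  b_31 = 0;  b_32 = 2
  b_33 = 3;  b_34 = 3;  b_35 = 0;  b_36 = 0;  b_37 = 5;  b_38 = 2
  b_39 = 6;  b_40 = 6;  b_41 = 6;  b_42 = 1;  b_43 = 6;  b_44 = 0
  b_45 = 1;  b_46 = 2;  b_47 = 1;  b_48 = 2;  b_49 = 2;  b_50 = 1
  b_51 = 6;  b_52 = 5;  b_53 = 3;  b_54 = 1;  b_55 = 0;  b_56 = 1
  b_57 = 3;  b_58 = 0;  b_59 = 6;  b_60 = 6;  b_61 = 5;  b_62 = 2
  b_63 = 2;  b_64 = 3;  b_65 = 4;  b_66 = 6;  b_67 = 4;  b_68 = 2
  b_69 = 6;  b_70 = 2;  b_71 = 3;  b_72 = 6;  b_73 = 4;  b_74 = 5
  b_75 = 3;  b_76 = 0;  b_77 = 1;  b_78 = 4;  b_79 = 6;  b_80 = 3
  b_81 = 3;  b_82 = 2;  b_83 = 5;  b_84 = 6;  b_85 = 3;  b_86 = 0
  b_87 = 5;  b_88 = 0;  b_89 = 1;  b_90 = 5;  b_91 = 5;  b_92 = 0
  b_93 = 0;  b_94 = 6;  b_95 = 1;  b_96 = 3;  b_97 = 3;  b_98 = 3
  b_99 = 4;  b_100 = 3;  b_101 = 0;  b_102 = 4;  b_103 = 1;  b_104 = 4
  b_105 = 1;  b_106 = 1;  b_107 = 4;  b_108 = 3;  b_109 = 6;  b_110 = 5
  b_111 = 4;  b_112 = 0;  b_113 = 4;  b_114 = 5;  b_115 = 0;  b_116 = 3
  b_117 = 3;  b_118 = 6;  b_119 = 1;  b_120 = 1;  b_121 = 5;  b_122 = 2
  b_123 = 3;  b_124 = 2;  b_125 = 1;  b_126 = 3;  b_127 = 1;  b_128 = 5
  b_129 = 3;  b_130 = 2;  b_131 = 6;  b_132 = 5;  b_133 = 0;  b_134 = 4
  b_135 = 2;  b_136 = 3;  b_137 = 5;  b_138 = 5;  b_139 = 1;  b_140 = 6
  b_141 = 3;  b_142 = 5;  b_143 = 0;  b_144 = 6;  b_145 = 0;  b_146 = 4
  b_147 = 6;  b_148 = 6;  b_149 = 0;  b_150 = 0;  b_151 = 3;  b_152 = 4
  b_153 = 5;  b_154 = 5;  b_155 = 5;  b_156 = 2;  b_157 = 5;  b_158 = 0
  b_159 = 2;  b_160 = 4;  b_161 = 2;  b_162 = 4;  b_163 = 4;  b_164 = 2
  b_165 = 5;  b_166 = 3;  b_167 = 6;  b_168 = 2;  b_169 = 0;  b_170 = 2
  b_171 = 6;  b_172 = 0;  b_173 = 5;  b_174 = 5;  b_175 = 3;  b_176 = 4
  b_177 = 4;  b_178 = 6;  b_179 = 1;  b_180 = 5;  b_181 = 1;  b_182 = 4
  b_183 = 5;  b_184 = 4;  b_185 = 6;  b_186 = 5;  b_187 = 1;  b_188 = 3
  b_189 = 6;  b_190 = 0;  b_191 = 2;  b_192 = 1;  b_193 = 5;  b_194 = 6
  b_195 = 6;  b_196 = 4;  b_197 = 3;  b_198 = 5;  b_199 = 6;  b_200 = 0
  b_201 = 3;  b_202 = 0;  b_203 = 2;  b_204 = 3
b_205 = 6·3 + 3·2 + 4·0 = 3
b_206 = 6·3 + 3·3 + 4·2 = 0

0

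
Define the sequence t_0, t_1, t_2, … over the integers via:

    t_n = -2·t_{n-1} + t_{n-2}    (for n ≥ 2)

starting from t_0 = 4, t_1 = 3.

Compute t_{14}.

-108502

t_2 = -2·3 + 1·4 = -2
t_3 = -2·-2 + 1·3 = 7
t_4 = -2·7 + 1·-2 = -16
t_5 = -2·-16 + 1·7 = 39
t_6 = -2·39 + 1·-16 = -94
t_7 = -2·-94 + 1·39 = 227
t_8 = -2·227 + 1·-94 = -548
t_9 = -2·-548 + 1·227 = 1323
t_10 = -2·1323 + 1·-548 = -3194
t_11 = -2·-3194 + 1·1323 = 7711
t_12 = -2·7711 + 1·-3194 = -18616
t_13 = -2·-18616 + 1·7711 = 44943
t_14 = -2·44943 + 1·-18616 = -108502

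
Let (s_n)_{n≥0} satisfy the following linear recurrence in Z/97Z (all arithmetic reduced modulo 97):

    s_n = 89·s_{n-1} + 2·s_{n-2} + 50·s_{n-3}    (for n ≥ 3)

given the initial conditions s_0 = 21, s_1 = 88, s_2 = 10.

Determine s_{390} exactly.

s_3 = 89·10 + 2·88 + 50·21 = 79
s_4 = 89·79 + 2·10 + 50·88 = 5
s_5 = 89·5 + 2·79 + 50·10 = 36
s_6 = 89·36 + 2·5 + 50·79 = 83
s_7 = 89·83 + 2·36 + 50·5 = 46
s_8 = 89·46 + 2·83 + 50·36 = 46
Continuing the recurrence:
  s_9 = 91;  s_10 = 15;  s_11 = 34;  s_12 = 40;  s_13 = 13;  s_14 = 27
  s_15 = 64;  s_16 = 95;  s_17 = 39;  s_18 = 71;  s_19 = 89;  s_20 = 22
  s_21 = 60;  s_22 = 37;  s_23 = 51;  s_24 = 47;  s_25 = 24;  s_26 = 27
  s_27 = 48;  s_28 = 94;  s_29 = 15;  s_30 = 43;  s_31 = 21;  s_32 = 86
  s_33 = 49;  s_34 = 54;  s_35 = 86;  s_36 = 27;  s_37 = 37;  s_38 = 81
  s_39 = 0;  s_40 = 72;  s_41 = 79;  s_42 = 94;  s_43 = 96;  s_44 = 72
  s_45 = 48;  s_46 = 1;  s_47 = 2;  s_48 = 58;  s_49 = 75;  s_50 = 4
  s_51 = 11;  s_52 = 81;  s_53 = 59;  s_54 = 46;  s_55 = 17;  s_56 = 93
  s_57 = 38;  s_58 = 53;  s_59 = 34;  s_60 = 85;  s_61 = 1;  s_62 = 19
  s_63 = 26;  s_64 = 74;  s_65 = 22;  s_66 = 11;  s_67 = 67;  s_68 = 4
  s_69 = 70;  s_70 = 82;  s_71 = 72;  s_72 = 81;  s_73 = 7;  s_74 = 20
  s_75 = 24;  s_76 = 4;  s_77 = 46;  s_78 = 64;  s_79 = 71;  s_80 = 17
  s_81 = 5;  s_82 = 52;  s_83 = 56;  s_84 = 3;  s_85 = 69;  s_86 = 23
  s_87 = 7;  s_88 = 45;  s_89 = 28;  s_90 = 22;  s_91 = 93;  s_92 = 21
  s_93 = 51;  s_94 = 16;  s_95 = 54;  s_96 = 16;  s_97 = 4;  s_98 = 81
  s_99 = 63;  s_100 = 52;  s_101 = 74;  s_102 = 43;  s_103 = 76;  s_104 = 74
  s_105 = 61;  s_106 = 65;  s_107 = 4;  s_108 = 44;  s_109 = 93;  s_110 = 29
  s_111 = 20;  s_112 = 86;  s_113 = 26;  s_114 = 91;  s_115 = 35;  s_116 = 38
  s_117 = 48;  s_118 = 84;  s_119 = 63;  s_120 = 27;  s_121 = 36;  s_122 = 6
  s_123 = 16;  s_124 = 35;  s_125 = 52;  s_126 = 66;  s_127 = 65;  s_128 = 78
  s_129 = 90;  s_130 = 67;  s_131 = 52;  s_132 = 47;  s_133 = 71;  s_134 = 89
  s_135 = 34;  s_136 = 61;  s_137 = 53;  s_138 = 40;  s_139 = 23;  s_140 = 24
  s_141 = 11;  s_142 = 43;  s_143 = 5;  s_144 = 14;  s_145 = 11;  s_146 = 93
  s_147 = 75;  s_148 = 39;  s_149 = 26;  s_150 = 31;  s_151 = 8;  s_152 = 37
  s_153 = 9;  s_154 = 14;  s_155 = 10;  s_156 = 10;  s_157 = 58;  s_158 = 56
  s_159 = 71;  s_160 = 19;  s_161 = 74;  s_162 = 86;  s_163 = 22;  s_164 = 10
  s_165 = 93;  s_166 = 85;  s_167 = 6;  s_168 = 19;  s_169 = 36;  s_170 = 50
  s_171 = 40;  s_172 = 28;  s_173 = 28;  s_174 = 86;  s_175 = 89;  s_176 = 84
  s_177 = 23;  s_178 = 69;  s_179 = 8;  s_180 = 60;  s_181 = 76;  s_182 = 9
  s_183 = 73;  s_184 = 33;  s_185 = 41;  s_186 = 90;  s_187 = 42;  s_188 = 51
  s_189 = 5;  s_190 = 28;  s_191 = 8;  s_192 = 48;  s_193 = 62;  s_194 = 0
  s_195 = 2;  s_196 = 77;  s_197 = 67;  s_198 = 9;  s_199 = 32;  s_200 = 8
  s_201 = 62;  s_202 = 53;  s_203 = 3;  s_204 = 78;  s_205 = 92;  s_206 = 55
  s_207 = 55;  s_208 = 2;  s_209 = 31;  s_210 = 81;  s_211 = 96;  s_212 = 71
  s_213 = 85;  s_214 = 91;  s_215 = 82;  s_216 = 90;  s_217 = 17;  s_218 = 70
  s_219 = 94;  s_220 = 44;  s_221 = 38;  s_222 = 22;  s_223 = 63;  s_224 = 82
  s_225 = 85;  s_226 = 15;  s_227 = 76;  s_228 = 83;  s_229 = 44;  s_230 = 25
  s_231 = 61;  s_232 = 16;  s_233 = 80;  s_234 = 17;  s_235 = 48;  s_236 = 61
  s_237 = 70;  s_238 = 22;  s_239 = 7;  s_240 = 93;  s_241 = 79;  s_242 = 1
  s_243 = 47;  s_244 = 84;  s_245 = 54;  s_246 = 49;  s_247 = 36;  s_248 = 85
  s_249 = 96;  s_250 = 38;  s_251 = 64;  s_252 = 96;  s_253 = 96;  s_254 = 5
  s_255 = 5;  s_256 = 17;  s_257 = 27;  s_258 = 68;  s_259 = 69;  s_260 = 61
  s_261 = 43;  s_262 = 27;  s_263 = 10;  s_264 = 87;  s_265 = 92;  s_266 = 35
  s_267 = 83;  s_268 = 29;  s_269 = 35;  s_270 = 48;  s_271 = 69;  s_272 = 33
  s_273 = 43;  s_274 = 68;  s_275 = 28;  s_276 = 25;  s_277 = 55;  s_278 = 40
  s_279 = 70;  s_280 = 39;  s_281 = 82;  s_282 = 12;  s_283 = 78;  s_284 = 8
  s_285 = 13;  s_286 = 29;  s_287 = 0;  s_288 = 29;  s_289 = 54;  s_290 = 14
  s_291 = 88;  s_292 = 84;  s_293 = 10;  s_294 = 26;  s_295 = 35;  s_296 = 78
  s_297 = 67;  s_298 = 12;  s_299 = 58;  s_300 = 0;  s_301 = 37;  s_302 = 82
  s_303 = 0;  s_304 = 74;  s_305 = 16;  s_306 = 20;  s_307 = 80;  s_308 = 6
  s_309 = 45;  s_310 = 63;  s_311 = 80;  s_312 = 87;  s_313 = 92;  s_314 = 43
  s_315 = 19;  s_316 = 72;  s_317 = 60;  s_318 = 32;  s_319 = 69;  s_320 = 87
  s_321 = 72;  s_322 = 41;  s_323 = 92;  s_324 = 36;  s_325 = 6;  s_326 = 65
  s_327 = 31;  s_328 = 85;  s_329 = 13;  s_330 = 64;  s_331 = 78;  s_332 = 57
  s_333 = 87;  s_334 = 20;  s_335 = 51;  s_336 = 5;  s_337 = 92;  s_338 = 78
  s_339 = 4;  s_340 = 68;  s_341 = 66;  s_342 = 2;  s_343 = 24;  s_344 = 8
  s_345 = 84;  s_346 = 59;  s_347 = 96;  s_348 = 58;  s_349 = 59;  s_350 = 79
  s_351 = 58;  s_352 = 25;  s_353 = 83;  s_354 = 55;  s_355 = 6;  s_356 = 41
  s_357 = 9;  s_358 = 19;  s_359 = 73;  s_360 = 1;  s_361 = 21;  s_362 = 89
  s_363 = 59;  s_364 = 77;  s_365 = 72;  s_366 = 6;  s_367 = 66;  s_368 = 77
  s_369 = 10;  s_370 = 76;  s_371 = 61;  s_372 = 67;  s_373 = 88;  s_374 = 55
  s_375 = 79;  s_376 = 95;  s_377 = 14;  s_378 = 51;  s_379 = 5;  s_380 = 83
  s_381 = 53;  s_382 = 89;  s_383 = 52;  s_384 = 84;  s_385 = 2;  s_386 = 36
  s_387 = 36;  s_388 = 78
s_389 = 89·78 + 2·36 + 50·36 = 84
s_390 = 89·84 + 2·78 + 50·36 = 23

23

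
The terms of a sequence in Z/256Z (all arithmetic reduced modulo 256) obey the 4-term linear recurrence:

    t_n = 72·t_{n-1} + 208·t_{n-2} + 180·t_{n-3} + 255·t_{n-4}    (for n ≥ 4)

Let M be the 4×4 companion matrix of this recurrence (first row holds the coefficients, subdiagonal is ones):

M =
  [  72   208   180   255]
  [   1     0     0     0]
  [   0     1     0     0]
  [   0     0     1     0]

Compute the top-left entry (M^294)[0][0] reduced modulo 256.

(M^294)[0][0] is the top entry after applying M 294 times to the unit state (1, 0, 0, 0). Equivalently it is h_{297} for the auxiliary sequence (h_n) obeying the same recurrence with h_3 = 1 and h_i = 0 for 0 ≤ i < 3:
h_4 = 72·1 + 208·0 + 180·0 + 255·0 = 72
h_5 = 72·72 + 208·1 + 180·0 + 255·0 = 16
h_6 = 72·16 + 208·72 + 180·1 + 255·0 = 180
h_7 = 72·180 + 208·16 + 180·72 + 255·1 = 63
h_8 = 72·63 + 208·180 + 180·16 + 255·72 = 240
h_9 = 72·240 + 208·63 + 180·180 + 255·16 = 48
Continuing the recurrence:
  h_10 = 24;  h_11 = 65;  h_12 = 152;  h_13 = 64;  h_14 = 28;  h_15 = 127
  h_16 = 224;  h_17 = 160;  h_18 = 48;  h_19 = 129;  h_20 = 232;  h_21 = 48
  h_22 = 132;  h_23 = 191;  h_24 = 208;  h_25 = 80;  h_26 = 72;  h_27 = 193
  h_28 = 56;  h_29 = 224;  h_30 = 236;  h_31 = 255;  h_32 = 192;  h_33 = 64
  h_34 = 96;  h_35 = 1;  h_36 = 136;  h_37 = 80;  h_38 = 84;  h_39 = 63
  h_40 = 176;  h_41 = 112;  h_42 = 120;  h_43 = 65;  h_44 = 216;  h_45 = 128
  h_46 = 188;  h_47 = 127;  h_48 = 160;  h_49 = 224;  h_50 = 144;  h_51 = 129
  h_52 = 40;  h_53 = 112;  h_54 = 36;  h_55 = 191;  h_56 = 144;  h_57 = 144
  h_58 = 168;  h_59 = 193;  h_60 = 120;  h_61 = 32;  h_62 = 140;  h_63 = 255
  h_64 = 128;  h_65 = 128;  h_66 = 192;  h_67 = 1;  h_68 = 200;  h_69 = 144
  h_70 = 244;  h_71 = 63;  h_72 = 112;  h_73 = 176;  h_74 = 216;  h_75 = 65
  h_76 = 24;  h_77 = 192;  h_78 = 92;  h_79 = 127;  h_80 = 96;  h_81 = 32
  h_82 = 240;  h_83 = 129;  h_84 = 104;  h_85 = 176;  h_86 = 196;  h_87 = 191
  h_88 = 80;  h_89 = 208;  h_90 = 8;  h_91 = 193;  h_92 = 184;  h_93 = 96
  h_94 = 44;  h_95 = 255;  h_96 = 64;  h_97 = 192;  h_98 = 32;  h_99 = 1
  h_100 = 8;  h_101 = 208;  h_102 = 148;  h_103 = 63;  h_104 = 48;  h_105 = 240
  h_106 = 56;  h_107 = 65;  h_108 = 88;  h_109 = 0;  h_110 = 252;  h_111 = 127
  h_112 = 32;  h_113 = 96;  h_114 = 80;  h_115 = 129;  h_116 = 168;  h_117 = 240
  h_118 = 100;  h_119 = 191;  h_120 = 16;  h_121 = 16;  h_122 = 104;  h_123 = 193
  h_124 = 248;  h_125 = 160;  h_126 = 204;  h_127 = 255;  h_128 = 0;  h_129 = 0
  h_130 = 128;  h_131 = 1;  h_132 = 72;  h_133 = 16;  h_134 = 52;  h_135 = 63
  h_136 = 240;  h_137 = 48;  h_138 = 152;  h_139 = 65;  h_140 = 152;  h_141 = 64
  h_142 = 156;  h_143 = 127;  h_144 = 224;  h_145 = 160;  h_146 = 176;  h_147 = 129
  h_148 = 232;  h_149 = 48;  h_150 = 4;  h_151 = 191;  h_152 = 208;  h_153 = 80
  h_154 = 200;  h_155 = 193;  h_156 = 56;  h_157 = 224;  h_158 = 108;  h_159 = 255
  h_160 = 192;  h_161 = 64;  h_162 = 224;  h_163 = 1;  h_164 = 136;  h_165 = 80
  h_166 = 212;  h_167 = 63;  h_168 = 176;  h_169 = 112;  h_170 = 248;  h_171 = 65
  h_172 = 216;  h_173 = 128;  h_174 = 60;  h_175 = 127;  h_176 = 160;  h_177 = 224
  h_178 = 16;  h_179 = 129;  h_180 = 40;  h_181 = 112;  h_182 = 164;  h_183 = 191
  h_184 = 144;  h_185 = 144;  h_186 = 40;  h_187 = 193;  h_188 = 120;  h_189 = 32
  h_190 = 12;  h_191 = 255;  h_192 = 128;  h_193 = 128;  h_194 = 64;  h_195 = 1
  h_196 = 200;  h_197 = 144;  h_198 = 116;  h_199 = 63;  h_200 = 112;  h_201 = 176
  h_202 = 88;  h_203 = 65;  h_204 = 24;  h_205 = 192;  h_206 = 220;  h_207 = 127
  h_208 = 96;  h_209 = 32;  h_210 = 112;  h_211 = 129;  h_212 = 104;  h_213 = 176
  h_214 = 68;  h_215 = 191;  h_216 = 80;  h_217 = 208;  h_218 = 136;  h_219 = 193
  h_220 = 184;  h_221 = 96;  h_222 = 172;  h_223 = 255;  h_224 = 64;  h_225 = 192
  h_226 = 160;  h_227 = 1;  h_228 = 8;  h_229 = 208;  h_230 = 20;  h_231 = 63
  h_232 = 48;  h_233 = 240;  h_234 = 184;  h_235 = 65;  h_236 = 88;  h_237 = 0
  h_238 = 124;  h_239 = 127;  h_240 = 32;  h_241 = 96;  h_242 = 208;  h_243 = 129
  h_244 = 168;  h_245 = 240;  h_246 = 228;  h_247 = 191;  h_248 = 16;  h_249 = 16
  h_250 = 232;  h_251 = 193;  h_252 = 248;  h_253 = 160;  h_254 = 76;  h_255 = 255
  h_256 = 0;  h_257 = 0;  h_258 = 0;  h_259 = 1;  h_260 = 72;  h_261 = 16
  h_262 = 180;  h_263 = 63;  h_264 = 240;  h_265 = 48;  h_266 = 24;  h_267 = 65
  h_268 = 152;  h_269 = 64;  h_270 = 28;  h_271 = 127;  h_272 = 224;  h_273 = 160
  h_274 = 48;  h_275 = 129;  h_276 = 232;  h_277 = 48;  h_278 = 132;  h_279 = 191
  h_280 = 208;  h_281 = 80;  h_282 = 72;  h_283 = 193;  h_284 = 56;  h_285 = 224
  h_286 = 236;  h_287 = 255;  h_288 = 192;  h_289 = 64;  h_290 = 96;  h_291 = 1
  h_292 = 136;  h_293 = 80;  h_294 = 84;  h_295 = 63
h_296 = 72·63 + 208·84 + 180·80 + 255·136 = 176
h_297 = 72·176 + 208·63 + 180·84 + 255·80 = 112

112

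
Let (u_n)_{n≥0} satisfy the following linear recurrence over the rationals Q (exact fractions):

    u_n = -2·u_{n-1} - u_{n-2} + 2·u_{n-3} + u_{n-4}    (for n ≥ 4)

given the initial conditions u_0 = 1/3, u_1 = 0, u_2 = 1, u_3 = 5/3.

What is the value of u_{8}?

17

u_4 = -2·5/3 + -1·1 + 2·0 + 1·1/3 = -4
u_5 = -2·-4 + -1·5/3 + 2·1 + 1·0 = 25/3
u_6 = -2·25/3 + -1·-4 + 2·5/3 + 1·1 = -25/3
u_7 = -2·-25/3 + -1·25/3 + 2·-4 + 1·5/3 = 2
u_8 = -2·2 + -1·-25/3 + 2·25/3 + 1·-4 = 17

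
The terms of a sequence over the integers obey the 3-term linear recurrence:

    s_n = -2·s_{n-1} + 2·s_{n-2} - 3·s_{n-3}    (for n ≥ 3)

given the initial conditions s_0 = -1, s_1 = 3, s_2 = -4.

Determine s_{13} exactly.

981123

s_3 = -2·-4 + 2·3 + -3·-1 = 17
s_4 = -2·17 + 2·-4 + -3·3 = -51
s_5 = -2·-51 + 2·17 + -3·-4 = 148
s_6 = -2·148 + 2·-51 + -3·17 = -449
s_7 = -2·-449 + 2·148 + -3·-51 = 1347
s_8 = -2·1347 + 2·-449 + -3·148 = -4036
s_9 = -2·-4036 + 2·1347 + -3·-449 = 12113
s_10 = -2·12113 + 2·-4036 + -3·1347 = -36339
s_11 = -2·-36339 + 2·12113 + -3·-4036 = 109012
s_12 = -2·109012 + 2·-36339 + -3·12113 = -327041
s_13 = -2·-327041 + 2·109012 + -3·-36339 = 981123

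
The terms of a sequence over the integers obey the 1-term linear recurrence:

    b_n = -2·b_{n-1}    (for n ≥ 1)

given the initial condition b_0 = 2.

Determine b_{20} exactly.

b_1 = -2·2 = -4
b_2 = -2·-4 = 8
b_3 = -2·8 = -16
b_4 = -2·-16 = 32
b_5 = -2·32 = -64
b_6 = -2·-64 = 128
b_7 = -2·128 = -256
b_8 = -2·-256 = 512
b_9 = -2·512 = -1024
b_10 = -2·-1024 = 2048
b_11 = -2·2048 = -4096
b_12 = -2·-4096 = 8192
b_13 = -2·8192 = -16384
b_14 = -2·-16384 = 32768
b_15 = -2·32768 = -65536
b_16 = -2·-65536 = 131072
b_17 = -2·131072 = -262144
b_18 = -2·-262144 = 524288
b_19 = -2·524288 = -1048576
b_20 = -2·-1048576 = 2097152

2097152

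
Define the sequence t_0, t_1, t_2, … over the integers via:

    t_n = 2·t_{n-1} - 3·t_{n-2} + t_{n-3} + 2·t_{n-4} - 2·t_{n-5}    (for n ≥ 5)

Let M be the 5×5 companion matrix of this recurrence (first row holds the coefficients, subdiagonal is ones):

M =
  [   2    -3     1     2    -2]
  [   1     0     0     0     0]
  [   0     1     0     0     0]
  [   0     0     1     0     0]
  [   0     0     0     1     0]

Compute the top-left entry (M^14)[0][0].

-515

(M^14)[0][0] is the top entry after applying M 14 times to the unit state (1, 0, 0, 0, 0). Equivalently it is h_{18} for the auxiliary sequence (h_n) obeying the same recurrence with h_4 = 1 and h_i = 0 for 0 ≤ i < 4:
h_5 = 2·1 + -3·0 + 1·0 + 2·0 + -2·0 = 2
h_6 = 2·2 + -3·1 + 1·0 + 2·0 + -2·0 = 1
h_7 = 2·1 + -3·2 + 1·1 + 2·0 + -2·0 = -3
h_8 = 2·-3 + -3·1 + 1·2 + 2·1 + -2·0 = -5
h_9 = 2·-5 + -3·-3 + 1·1 + 2·2 + -2·1 = 2
h_10 = 2·2 + -3·-5 + 1·-3 + 2·1 + -2·2 = 14
h_11 = 2·14 + -3·2 + 1·-5 + 2·-3 + -2·1 = 9
h_12 = 2·9 + -3·14 + 1·2 + 2·-5 + -2·-3 = -26
h_13 = 2·-26 + -3·9 + 1·14 + 2·2 + -2·-5 = -51
h_14 = 2·-51 + -3·-26 + 1·9 + 2·14 + -2·2 = 9
h_15 = 2·9 + -3·-51 + 1·-26 + 2·9 + -2·14 = 135
h_16 = 2·135 + -3·9 + 1·-51 + 2·-26 + -2·9 = 122
h_17 = 2·122 + -3·135 + 1·9 + 2·-51 + -2·-26 = -202
h_18 = 2·-202 + -3·122 + 1·135 + 2·9 + -2·-51 = -515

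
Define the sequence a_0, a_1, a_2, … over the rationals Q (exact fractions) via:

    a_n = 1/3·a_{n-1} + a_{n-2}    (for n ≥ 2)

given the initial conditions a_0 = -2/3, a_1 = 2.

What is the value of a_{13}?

a_2 = 1/3·2 + 1·-2/3 = 0
a_3 = 1/3·0 + 1·2 = 2
a_4 = 1/3·2 + 1·0 = 2/3
a_5 = 1/3·2/3 + 1·2 = 20/9
a_6 = 1/3·20/9 + 1·2/3 = 38/27
a_7 = 1/3·38/27 + 1·20/9 = 218/81
a_8 = 1/3·218/81 + 1·38/27 = 560/243
a_9 = 1/3·560/243 + 1·218/81 = 2522/729
a_10 = 1/3·2522/729 + 1·560/243 = 7562/2187
a_11 = 1/3·7562/2187 + 1·2522/729 = 30260/6561
a_12 = 1/3·30260/6561 + 1·7562/2187 = 98318/19683
a_13 = 1/3·98318/19683 + 1·30260/6561 = 370658/59049

370658/59049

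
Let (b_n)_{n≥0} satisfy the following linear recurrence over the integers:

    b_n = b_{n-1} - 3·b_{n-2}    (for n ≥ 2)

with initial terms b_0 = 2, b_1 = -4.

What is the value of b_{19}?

b_2 = 1·-4 + -3·2 = -10
b_3 = 1·-10 + -3·-4 = 2
b_4 = 1·2 + -3·-10 = 32
b_5 = 1·32 + -3·2 = 26
b_6 = 1·26 + -3·32 = -70
b_7 = 1·-70 + -3·26 = -148
b_8 = 1·-148 + -3·-70 = 62
b_9 = 1·62 + -3·-148 = 506
b_10 = 1·506 + -3·62 = 320
b_11 = 1·320 + -3·506 = -1198
b_12 = 1·-1198 + -3·320 = -2158
b_13 = 1·-2158 + -3·-1198 = 1436
b_14 = 1·1436 + -3·-2158 = 7910
b_15 = 1·7910 + -3·1436 = 3602
b_16 = 1·3602 + -3·7910 = -20128
b_17 = 1·-20128 + -3·3602 = -30934
b_18 = 1·-30934 + -3·-20128 = 29450
b_19 = 1·29450 + -3·-30934 = 122252

122252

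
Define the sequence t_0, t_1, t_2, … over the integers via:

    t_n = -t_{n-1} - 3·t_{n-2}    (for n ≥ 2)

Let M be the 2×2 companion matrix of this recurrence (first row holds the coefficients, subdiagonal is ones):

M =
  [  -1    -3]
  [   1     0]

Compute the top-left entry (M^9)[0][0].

(M^9)[0][0] is the top entry after applying M 9 times to the unit state (1, 0). Equivalently it is h_{10} for the auxiliary sequence (h_n) obeying the same recurrence with h_1 = 1 and h_i = 0 for 0 ≤ i < 1:
h_2 = -1·1 + -3·0 = -1
h_3 = -1·-1 + -3·1 = -2
h_4 = -1·-2 + -3·-1 = 5
h_5 = -1·5 + -3·-2 = 1
h_6 = -1·1 + -3·5 = -16
h_7 = -1·-16 + -3·1 = 13
h_8 = -1·13 + -3·-16 = 35
h_9 = -1·35 + -3·13 = -74
h_10 = -1·-74 + -3·35 = -31

-31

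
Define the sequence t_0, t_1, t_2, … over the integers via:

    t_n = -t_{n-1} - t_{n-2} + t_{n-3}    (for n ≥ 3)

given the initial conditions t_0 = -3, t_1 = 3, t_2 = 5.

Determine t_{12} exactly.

-127

t_3 = -1·5 + -1·3 + 1·-3 = -11
t_4 = -1·-11 + -1·5 + 1·3 = 9
t_5 = -1·9 + -1·-11 + 1·5 = 7
t_6 = -1·7 + -1·9 + 1·-11 = -27
t_7 = -1·-27 + -1·7 + 1·9 = 29
t_8 = -1·29 + -1·-27 + 1·7 = 5
t_9 = -1·5 + -1·29 + 1·-27 = -61
t_10 = -1·-61 + -1·5 + 1·29 = 85
t_11 = -1·85 + -1·-61 + 1·5 = -19
t_12 = -1·-19 + -1·85 + 1·-61 = -127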